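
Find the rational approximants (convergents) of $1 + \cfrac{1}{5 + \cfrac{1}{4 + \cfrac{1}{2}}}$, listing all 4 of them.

Using the convergent recurrence p_i = a_i*p_{i-1} + p_{i-2}, q_i = a_i*q_{i-1} + q_{i-2} with p_{-2}=0, p_{-1}=1, q_{-2}=1, q_{-1}=0:
  i=0: a_0=1, p_0 = 1*1 + 0 = 1, q_0 = 1*0 + 1 = 1.
  i=1: a_1=5, p_1 = 5*1 + 1 = 6, q_1 = 5*1 + 0 = 5.
  i=2: a_2=4, p_2 = 4*6 + 1 = 25, q_2 = 4*5 + 1 = 21.
  i=3: a_3=2, p_3 = 2*25 + 6 = 56, q_3 = 2*21 + 5 = 47.

1/1, 6/5, 25/21, 56/47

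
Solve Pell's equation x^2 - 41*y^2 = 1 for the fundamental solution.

First expand sqrt(41) as a continued fraction. With x_i = (sqrt(41) + m_i)/d_i and (m_0, d_0) = (0, 1): a_0 = floor(sqrt(41)) = 6, since 6^2 = 36 <= 41 < 49 = 7^2.
Iterate m_{i+1} = d_i*a_i - m_i, d_{i+1} = (41 - m_{i+1}^2)/d_i, a_{i+1} = floor((a_0 + m_{i+1})/d_{i+1}):
  m_1 = 1*6 - 0 = 6, d_1 = (41 - 6^2)/1 = 5/1 = 5, a_1 = floor((6 + 6)/5) = 2.
  m_2 = 5*2 - 6 = 4, d_2 = (41 - 4^2)/5 = 25/5 = 5, a_2 = floor((6 + 4)/5) = 2.
  m_3 = 5*2 - 4 = 6, d_3 = (41 - 6^2)/5 = 5/5 = 1, a_3 = floor((6 + 6)/1) = 12.
  m_4 = 1*12 - 6 = 6, d_4 = (41 - 6^2)/1 = 5/1 = 5: (m_4, d_4) = (m_1, d_1) = (6, 5), so from here the quotients repeat a_1, ..., a_3; the period length is 3.
So sqrt(41) = [6; (2, 2, 12)] with period length k = 3.
k is odd, so (p_{k-1}, q_{k-1}) only solves x^2 - 41y^2 = -1 and the fundamental solution of x^2 - 41y^2 = 1 is (p_{2k-1}, q_{2k-1}) = (p_5, q_5); compute convergents through index 5, running through the period twice.
Convergents (p_i = a_i*p_{i-1} + p_{i-2}, q_i = a_i*q_{i-1} + q_{i-2} with p_{-2}=0, p_{-1}=1, q_{-2}=1, q_{-1}=0):
  i=0: a_0=6, p_0 = 6*1 + 0 = 6, q_0 = 6*0 + 1 = 1.
  i=1: a_1=2, p_1 = 2*6 + 1 = 13, q_1 = 2*1 + 0 = 2.
  i=2: a_2=2, p_2 = 2*13 + 6 = 32, q_2 = 2*2 + 1 = 5.
  i=3: a_3=12, p_3 = 12*32 + 13 = 397, q_3 = 12*5 + 2 = 62.
  i=4: a_4=2, p_4 = 2*397 + 32 = 826, q_4 = 2*62 + 5 = 129.
  i=5: a_5=2, p_5 = 2*826 + 397 = 2049, q_5 = 2*129 + 62 = 320.
Indeed p_2^2 - 41*q_2^2 = 1024 - 1025 = -1, not +1.
Check: 2049^2 - 41*320^2 = 4198401 - 4198400 = 1, so (x, y) = (2049, 320) solves the equation, and by the theorem it is the least positive solution.

(x, y) = (2049, 320)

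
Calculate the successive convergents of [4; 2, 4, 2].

4/1, 9/2, 40/9, 89/20

Using the convergent recurrence p_i = a_i*p_{i-1} + p_{i-2}, q_i = a_i*q_{i-1} + q_{i-2} with p_{-2}=0, p_{-1}=1, q_{-2}=1, q_{-1}=0:
  i=0: a_0=4, p_0 = 4*1 + 0 = 4, q_0 = 4*0 + 1 = 1.
  i=1: a_1=2, p_1 = 2*4 + 1 = 9, q_1 = 2*1 + 0 = 2.
  i=2: a_2=4, p_2 = 4*9 + 4 = 40, q_2 = 4*2 + 1 = 9.
  i=3: a_3=2, p_3 = 2*40 + 9 = 89, q_3 = 2*9 + 2 = 20.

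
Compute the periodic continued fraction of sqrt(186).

[13; (1, 1, 1, 3, 4, 3, 1, 1, 1, 26)]

Write x_i = (sqrt(186) + m_i)/d_i with (m_0, d_0) = (0, 1). a_0 = floor(sqrt(186)) = 13, since 13^2 = 169 <= 186 < 196 = 14^2.
Iterate m_{i+1} = d_i*a_i - m_i, d_{i+1} = (186 - m_{i+1}^2)/d_i, a_{i+1} = floor((a_0 + m_{i+1})/d_{i+1}):
  m_1 = 1*13 - 0 = 13, d_1 = (186 - 13^2)/1 = 17/1 = 17, a_1 = floor((13 + 13)/17) = 1.
  m_2 = 17*1 - 13 = 4, d_2 = (186 - 4^2)/17 = 170/17 = 10, a_2 = floor((13 + 4)/10) = 1.
  m_3 = 10*1 - 4 = 6, d_3 = (186 - 6^2)/10 = 150/10 = 15, a_3 = floor((13 + 6)/15) = 1.
  m_4 = 15*1 - 6 = 9, d_4 = (186 - 9^2)/15 = 105/15 = 7, a_4 = floor((13 + 9)/7) = 3.
  m_5 = 7*3 - 9 = 12, d_5 = (186 - 12^2)/7 = 42/7 = 6, a_5 = floor((13 + 12)/6) = 4.
  m_6 = 6*4 - 12 = 12, d_6 = (186 - 12^2)/6 = 42/6 = 7, a_6 = floor((13 + 12)/7) = 3.
  m_7 = 7*3 - 12 = 9, d_7 = (186 - 9^2)/7 = 105/7 = 15, a_7 = floor((13 + 9)/15) = 1.
  m_8 = 15*1 - 9 = 6, d_8 = (186 - 6^2)/15 = 150/15 = 10, a_8 = floor((13 + 6)/10) = 1.
  m_9 = 10*1 - 6 = 4, d_9 = (186 - 4^2)/10 = 170/10 = 17, a_9 = floor((13 + 4)/17) = 1.
  m_10 = 17*1 - 4 = 13, d_10 = (186 - 13^2)/17 = 17/17 = 1, a_10 = floor((13 + 13)/1) = 26.
  m_11 = 1*26 - 13 = 13, d_11 = (186 - 13^2)/1 = 17/1 = 17: (m_11, d_11) = (m_1, d_1) = (13, 17), so from here the quotients repeat a_1, ..., a_10; the period length is 10.
Hence the expansion of sqrt(186) is a_0 = 13 followed by the repeating block 1, 1, 1, 3, 4, 3, 1, 1, 1, 26 (period 10).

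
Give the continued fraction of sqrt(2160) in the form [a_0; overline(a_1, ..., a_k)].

[46; overline(2, 9, 1, 4, 1, 9, 2, 92)]

Write x_i = (sqrt(2160) + m_i)/d_i with (m_0, d_0) = (0, 1). a_0 = floor(sqrt(2160)) = 46, since 46^2 = 2116 <= 2160 < 2209 = 47^2.
Iterate m_{i+1} = d_i*a_i - m_i, d_{i+1} = (2160 - m_{i+1}^2)/d_i, a_{i+1} = floor((a_0 + m_{i+1})/d_{i+1}):
  m_1 = 1*46 - 0 = 46, d_1 = (2160 - 46^2)/1 = 44/1 = 44, a_1 = floor((46 + 46)/44) = 2.
  m_2 = 44*2 - 46 = 42, d_2 = (2160 - 42^2)/44 = 396/44 = 9, a_2 = floor((46 + 42)/9) = 9.
  m_3 = 9*9 - 42 = 39, d_3 = (2160 - 39^2)/9 = 639/9 = 71, a_3 = floor((46 + 39)/71) = 1.
  m_4 = 71*1 - 39 = 32, d_4 = (2160 - 32^2)/71 = 1136/71 = 16, a_4 = floor((46 + 32)/16) = 4.
  m_5 = 16*4 - 32 = 32, d_5 = (2160 - 32^2)/16 = 1136/16 = 71, a_5 = floor((46 + 32)/71) = 1.
  m_6 = 71*1 - 32 = 39, d_6 = (2160 - 39^2)/71 = 639/71 = 9, a_6 = floor((46 + 39)/9) = 9.
  m_7 = 9*9 - 39 = 42, d_7 = (2160 - 42^2)/9 = 396/9 = 44, a_7 = floor((46 + 42)/44) = 2.
  m_8 = 44*2 - 42 = 46, d_8 = (2160 - 46^2)/44 = 44/44 = 1, a_8 = floor((46 + 46)/1) = 92.
  m_9 = 1*92 - 46 = 46, d_9 = (2160 - 46^2)/1 = 44/1 = 44: (m_9, d_9) = (m_1, d_1) = (46, 44), so from here the quotients repeat a_1, ..., a_8; the period length is 8.
Hence the expansion of sqrt(2160) is a_0 = 46 followed by the repeating block 2, 9, 1, 4, 1, 9, 2, 92 (period 8).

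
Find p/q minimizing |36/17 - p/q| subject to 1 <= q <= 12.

19/9

Expand x = 36/17 as a continued fraction with the Euclidean algorithm:
  36 = 2*17 + 2, so a_0 = 2.
  17 = 8*2 + 1, so a_1 = 8.
  2 = 2*1 + 0, so a_2 = 2.
so x = [2; 8, 2].
Convergents (p_i = a_i*p_{i-1} + p_{i-2}, q_i = a_i*q_{i-1} + q_{i-2} with p_{-2}=0, p_{-1}=1, q_{-2}=1, q_{-1}=0), until the denominator exceeds 12:
  i=0: a_0=2, p_0 = 2*1 + 0 = 2, q_0 = 2*0 + 1 = 1.
  i=1: a_1=8, p_1 = 8*2 + 1 = 17, q_1 = 8*1 + 0 = 8.
  i=2: a_2=2, p_2 = 2*17 + 2 = 36, q_2 = 2*8 + 1 = 17.
q_2 = 17 > 12, so the last convergent with denominator <= 12 is p_1/q_1 = 17/8.
The closest fraction with denominator <= 12 is either p_1/q_1 or the intermediate fraction (k*p_1 + p_0)/(k*q_1 + q_0) with the largest k >= 1 whose denominator stays <= 12; these approach x as k grows, and every other convergent or intermediate fraction in range is farther away.
Largest k: floor((12 - q_0)/q_1) = floor((12 - 1)/8) = 1.
That gives (1*17 + 2)/(1*8 + 1) = 19/9.
Compare the errors: |x - 17/8| = |36*8 - 17*17|/(17*8) = 1/136, and |x - 19/9| = |36*9 - 19*17|/(17*9) = 1/153.
Cross-multiplying, 1*136 = 136 < 153 = 1*153, so 1/153 is smaller: the intermediate fraction 19/9 is closer to x than 17/8.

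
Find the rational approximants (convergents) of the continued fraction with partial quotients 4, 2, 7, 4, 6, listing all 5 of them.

Using the convergent recurrence p_i = a_i*p_{i-1} + p_{i-2}, q_i = a_i*q_{i-1} + q_{i-2} with p_{-2}=0, p_{-1}=1, q_{-2}=1, q_{-1}=0:
  i=0: a_0=4, p_0 = 4*1 + 0 = 4, q_0 = 4*0 + 1 = 1.
  i=1: a_1=2, p_1 = 2*4 + 1 = 9, q_1 = 2*1 + 0 = 2.
  i=2: a_2=7, p_2 = 7*9 + 4 = 67, q_2 = 7*2 + 1 = 15.
  i=3: a_3=4, p_3 = 4*67 + 9 = 277, q_3 = 4*15 + 2 = 62.
  i=4: a_4=6, p_4 = 6*277 + 67 = 1729, q_4 = 6*62 + 15 = 387.

4/1, 9/2, 67/15, 277/62, 1729/387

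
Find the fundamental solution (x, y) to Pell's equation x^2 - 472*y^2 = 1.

(x, y) = (306917, 14127)

First expand sqrt(472) as a continued fraction. With x_i = (sqrt(472) + m_i)/d_i and (m_0, d_0) = (0, 1): a_0 = floor(sqrt(472)) = 21, since 21^2 = 441 <= 472 < 484 = 22^2.
Iterate m_{i+1} = d_i*a_i - m_i, d_{i+1} = (472 - m_{i+1}^2)/d_i, a_{i+1} = floor((a_0 + m_{i+1})/d_{i+1}):
  m_1 = 1*21 - 0 = 21, d_1 = (472 - 21^2)/1 = 31/1 = 31, a_1 = floor((21 + 21)/31) = 1.
  m_2 = 31*1 - 21 = 10, d_2 = (472 - 10^2)/31 = 372/31 = 12, a_2 = floor((21 + 10)/12) = 2.
  m_3 = 12*2 - 10 = 14, d_3 = (472 - 14^2)/12 = 276/12 = 23, a_3 = floor((21 + 14)/23) = 1.
  m_4 = 23*1 - 14 = 9, d_4 = (472 - 9^2)/23 = 391/23 = 17, a_4 = floor((21 + 9)/17) = 1.
  m_5 = 17*1 - 9 = 8, d_5 = (472 - 8^2)/17 = 408/17 = 24, a_5 = floor((21 + 8)/24) = 1.
  m_6 = 24*1 - 8 = 16, d_6 = (472 - 16^2)/24 = 216/24 = 9, a_6 = floor((21 + 16)/9) = 4.
  m_7 = 9*4 - 16 = 20, d_7 = (472 - 20^2)/9 = 72/9 = 8, a_7 = floor((21 + 20)/8) = 5.
  m_8 = 8*5 - 20 = 20, d_8 = (472 - 20^2)/8 = 72/8 = 9, a_8 = floor((21 + 20)/9) = 4.
  m_9 = 9*4 - 20 = 16, d_9 = (472 - 16^2)/9 = 216/9 = 24, a_9 = floor((21 + 16)/24) = 1.
  m_10 = 24*1 - 16 = 8, d_10 = (472 - 8^2)/24 = 408/24 = 17, a_10 = floor((21 + 8)/17) = 1.
  m_11 = 17*1 - 8 = 9, d_11 = (472 - 9^2)/17 = 391/17 = 23, a_11 = floor((21 + 9)/23) = 1.
  m_12 = 23*1 - 9 = 14, d_12 = (472 - 14^2)/23 = 276/23 = 12, a_12 = floor((21 + 14)/12) = 2.
  m_13 = 12*2 - 14 = 10, d_13 = (472 - 10^2)/12 = 372/12 = 31, a_13 = floor((21 + 10)/31) = 1.
  m_14 = 31*1 - 10 = 21, d_14 = (472 - 21^2)/31 = 31/31 = 1, a_14 = floor((21 + 21)/1) = 42.
  m_15 = 1*42 - 21 = 21, d_15 = (472 - 21^2)/1 = 31/1 = 31: (m_15, d_15) = (m_1, d_1) = (21, 31), so from here the quotients repeat a_1, ..., a_14; the period length is 14.
So sqrt(472) = [21; (1, 2, 1, 1, 1, 4, 5, 4, 1, 1, 1, 2, 1, 42)] with period length k = 14.
k is even, so the fundamental solution of x^2 - 472y^2 = 1 is (p_{k-1}, q_{k-1}) = (p_13, q_13); compute convergents through index 13.
Convergents (p_i = a_i*p_{i-1} + p_{i-2}, q_i = a_i*q_{i-1} + q_{i-2} with p_{-2}=0, p_{-1}=1, q_{-2}=1, q_{-1}=0):
  i=0: a_0=21, p_0 = 21*1 + 0 = 21, q_0 = 21*0 + 1 = 1.
  i=1: a_1=1, p_1 = 1*21 + 1 = 22, q_1 = 1*1 + 0 = 1.
  i=2: a_2=2, p_2 = 2*22 + 21 = 65, q_2 = 2*1 + 1 = 3.
  i=3: a_3=1, p_3 = 1*65 + 22 = 87, q_3 = 1*3 + 1 = 4.
  i=4: a_4=1, p_4 = 1*87 + 65 = 152, q_4 = 1*4 + 3 = 7.
  i=5: a_5=1, p_5 = 1*152 + 87 = 239, q_5 = 1*7 + 4 = 11.
  i=6: a_6=4, p_6 = 4*239 + 152 = 1108, q_6 = 4*11 + 7 = 51.
  i=7: a_7=5, p_7 = 5*1108 + 239 = 5779, q_7 = 5*51 + 11 = 266.
  i=8: a_8=4, p_8 = 4*5779 + 1108 = 24224, q_8 = 4*266 + 51 = 1115.
  i=9: a_9=1, p_9 = 1*24224 + 5779 = 30003, q_9 = 1*1115 + 266 = 1381.
  i=10: a_10=1, p_10 = 1*30003 + 24224 = 54227, q_10 = 1*1381 + 1115 = 2496.
  i=11: a_11=1, p_11 = 1*54227 + 30003 = 84230, q_11 = 1*2496 + 1381 = 3877.
  i=12: a_12=2, p_12 = 2*84230 + 54227 = 222687, q_12 = 2*3877 + 2496 = 10250.
  i=13: a_13=1, p_13 = 1*222687 + 84230 = 306917, q_13 = 1*10250 + 3877 = 14127.
Check: 306917^2 - 472*14127^2 = 94198044889 - 94198044888 = 1, so (x, y) = (306917, 14127) solves the equation, and by the theorem it is the least positive solution.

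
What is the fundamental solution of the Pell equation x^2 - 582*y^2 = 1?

(x, y) = (193, 8)

First expand sqrt(582) as a continued fraction. With x_i = (sqrt(582) + m_i)/d_i and (m_0, d_0) = (0, 1): a_0 = floor(sqrt(582)) = 24, since 24^2 = 576 <= 582 < 625 = 25^2.
Iterate m_{i+1} = d_i*a_i - m_i, d_{i+1} = (582 - m_{i+1}^2)/d_i, a_{i+1} = floor((a_0 + m_{i+1})/d_{i+1}):
  m_1 = 1*24 - 0 = 24, d_1 = (582 - 24^2)/1 = 6/1 = 6, a_1 = floor((24 + 24)/6) = 8.
  m_2 = 6*8 - 24 = 24, d_2 = (582 - 24^2)/6 = 6/6 = 1, a_2 = floor((24 + 24)/1) = 48.
  m_3 = 1*48 - 24 = 24, d_3 = (582 - 24^2)/1 = 6/1 = 6: (m_3, d_3) = (m_1, d_1) = (24, 6), so from here the quotients repeat a_1, a_2; the period length is 2.
So sqrt(582) = [24; (8, 48)] with period length k = 2.
k is even, so the fundamental solution of x^2 - 582y^2 = 1 is (p_{k-1}, q_{k-1}) = (p_1, q_1); compute convergents through index 1.
Convergents (p_i = a_i*p_{i-1} + p_{i-2}, q_i = a_i*q_{i-1} + q_{i-2} with p_{-2}=0, p_{-1}=1, q_{-2}=1, q_{-1}=0):
  i=0: a_0=24, p_0 = 24*1 + 0 = 24, q_0 = 24*0 + 1 = 1.
  i=1: a_1=8, p_1 = 8*24 + 1 = 193, q_1 = 8*1 + 0 = 8.
Check: 193^2 - 582*8^2 = 37249 - 37248 = 1, so (x, y) = (193, 8) solves the equation, and by the theorem it is the least positive solution.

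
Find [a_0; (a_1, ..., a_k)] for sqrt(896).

[29; (1, 13, 1, 58)]

Write x_i = (sqrt(896) + m_i)/d_i with (m_0, d_0) = (0, 1). a_0 = floor(sqrt(896)) = 29, since 29^2 = 841 <= 896 < 900 = 30^2.
Iterate m_{i+1} = d_i*a_i - m_i, d_{i+1} = (896 - m_{i+1}^2)/d_i, a_{i+1} = floor((a_0 + m_{i+1})/d_{i+1}):
  m_1 = 1*29 - 0 = 29, d_1 = (896 - 29^2)/1 = 55/1 = 55, a_1 = floor((29 + 29)/55) = 1.
  m_2 = 55*1 - 29 = 26, d_2 = (896 - 26^2)/55 = 220/55 = 4, a_2 = floor((29 + 26)/4) = 13.
  m_3 = 4*13 - 26 = 26, d_3 = (896 - 26^2)/4 = 220/4 = 55, a_3 = floor((29 + 26)/55) = 1.
  m_4 = 55*1 - 26 = 29, d_4 = (896 - 29^2)/55 = 55/55 = 1, a_4 = floor((29 + 29)/1) = 58.
  m_5 = 1*58 - 29 = 29, d_5 = (896 - 29^2)/1 = 55/1 = 55: (m_5, d_5) = (m_1, d_1) = (29, 55), so from here the quotients repeat a_1, ..., a_4; the period length is 4.
Hence the expansion of sqrt(896) is a_0 = 29 followed by the repeating block 1, 13, 1, 58 (period 4).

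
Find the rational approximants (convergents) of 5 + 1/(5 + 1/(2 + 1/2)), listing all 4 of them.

5/1, 26/5, 57/11, 140/27

Using the convergent recurrence p_i = a_i*p_{i-1} + p_{i-2}, q_i = a_i*q_{i-1} + q_{i-2} with p_{-2}=0, p_{-1}=1, q_{-2}=1, q_{-1}=0:
  i=0: a_0=5, p_0 = 5*1 + 0 = 5, q_0 = 5*0 + 1 = 1.
  i=1: a_1=5, p_1 = 5*5 + 1 = 26, q_1 = 5*1 + 0 = 5.
  i=2: a_2=2, p_2 = 2*26 + 5 = 57, q_2 = 2*5 + 1 = 11.
  i=3: a_3=2, p_3 = 2*57 + 26 = 140, q_3 = 2*11 + 5 = 27.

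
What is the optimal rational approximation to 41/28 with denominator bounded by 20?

Expand x = 41/28 as a continued fraction with the Euclidean algorithm:
  41 = 1*28 + 13, so a_0 = 1.
  28 = 2*13 + 2, so a_1 = 2.
  13 = 6*2 + 1, so a_2 = 6.
  2 = 2*1 + 0, so a_3 = 2.
so x = [1; 2, 6, 2].
Convergents (p_i = a_i*p_{i-1} + p_{i-2}, q_i = a_i*q_{i-1} + q_{i-2} with p_{-2}=0, p_{-1}=1, q_{-2}=1, q_{-1}=0), until the denominator exceeds 20:
  i=0: a_0=1, p_0 = 1*1 + 0 = 1, q_0 = 1*0 + 1 = 1.
  i=1: a_1=2, p_1 = 2*1 + 1 = 3, q_1 = 2*1 + 0 = 2.
  i=2: a_2=6, p_2 = 6*3 + 1 = 19, q_2 = 6*2 + 1 = 13.
  i=3: a_3=2, p_3 = 2*19 + 3 = 41, q_3 = 2*13 + 2 = 28.
q_3 = 28 > 20, so the last convergent with denominator <= 20 is p_2/q_2 = 19/13.
The closest fraction with denominator <= 20 is either p_2/q_2 or the intermediate fraction (k*p_2 + p_1)/(k*q_2 + q_1) with the largest k >= 1 whose denominator stays <= 20; these approach x as k grows, and every other convergent or intermediate fraction in range is farther away.
Largest k: floor((20 - q_1)/q_2) = floor((20 - 2)/13) = 1.
That gives (1*19 + 3)/(1*13 + 2) = 22/15.
Compare the errors: |x - 19/13| = |41*13 - 19*28|/(28*13) = 1/364, and |x - 22/15| = |41*15 - 22*28|/(28*15) = 1/420.
Cross-multiplying, 1*364 = 364 < 420 = 1*420, so 1/420 is smaller: the intermediate fraction 22/15 is closer to x than 19/13.

22/15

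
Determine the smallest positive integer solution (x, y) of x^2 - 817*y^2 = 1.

First expand sqrt(817) as a continued fraction. With x_i = (sqrt(817) + m_i)/d_i and (m_0, d_0) = (0, 1): a_0 = floor(sqrt(817)) = 28, since 28^2 = 784 <= 817 < 841 = 29^2.
Iterate m_{i+1} = d_i*a_i - m_i, d_{i+1} = (817 - m_{i+1}^2)/d_i, a_{i+1} = floor((a_0 + m_{i+1})/d_{i+1}):
  m_1 = 1*28 - 0 = 28, d_1 = (817 - 28^2)/1 = 33/1 = 33, a_1 = floor((28 + 28)/33) = 1.
  m_2 = 33*1 - 28 = 5, d_2 = (817 - 5^2)/33 = 792/33 = 24, a_2 = floor((28 + 5)/24) = 1.
  m_3 = 24*1 - 5 = 19, d_3 = (817 - 19^2)/24 = 456/24 = 19, a_3 = floor((28 + 19)/19) = 2.
  m_4 = 19*2 - 19 = 19, d_4 = (817 - 19^2)/19 = 456/19 = 24, a_4 = floor((28 + 19)/24) = 1.
  m_5 = 24*1 - 19 = 5, d_5 = (817 - 5^2)/24 = 792/24 = 33, a_5 = floor((28 + 5)/33) = 1.
  m_6 = 33*1 - 5 = 28, d_6 = (817 - 28^2)/33 = 33/33 = 1, a_6 = floor((28 + 28)/1) = 56.
  m_7 = 1*56 - 28 = 28, d_7 = (817 - 28^2)/1 = 33/1 = 33: (m_7, d_7) = (m_1, d_1) = (28, 33), so from here the quotients repeat a_1, ..., a_6; the period length is 6.
So sqrt(817) = [28; (1, 1, 2, 1, 1, 56)] with period length k = 6.
k is even, so the fundamental solution of x^2 - 817y^2 = 1 is (p_{k-1}, q_{k-1}) = (p_5, q_5); compute convergents through index 5.
Convergents (p_i = a_i*p_{i-1} + p_{i-2}, q_i = a_i*q_{i-1} + q_{i-2} with p_{-2}=0, p_{-1}=1, q_{-2}=1, q_{-1}=0):
  i=0: a_0=28, p_0 = 28*1 + 0 = 28, q_0 = 28*0 + 1 = 1.
  i=1: a_1=1, p_1 = 1*28 + 1 = 29, q_1 = 1*1 + 0 = 1.
  i=2: a_2=1, p_2 = 1*29 + 28 = 57, q_2 = 1*1 + 1 = 2.
  i=3: a_3=2, p_3 = 2*57 + 29 = 143, q_3 = 2*2 + 1 = 5.
  i=4: a_4=1, p_4 = 1*143 + 57 = 200, q_4 = 1*5 + 2 = 7.
  i=5: a_5=1, p_5 = 1*200 + 143 = 343, q_5 = 1*7 + 5 = 12.
Check: 343^2 - 817*12^2 = 117649 - 117648 = 1, so (x, y) = (343, 12) solves the equation, and by the theorem it is the least positive solution.

(x, y) = (343, 12)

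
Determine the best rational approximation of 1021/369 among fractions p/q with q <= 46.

Expand x = 1021/369 as a continued fraction with the Euclidean algorithm:
  1021 = 2*369 + 283, so a_0 = 2.
  369 = 1*283 + 86, so a_1 = 1.
  283 = 3*86 + 25, so a_2 = 3.
  86 = 3*25 + 11, so a_3 = 3.
  25 = 2*11 + 3, so a_4 = 2.
  11 = 3*3 + 2, so a_5 = 3.
  3 = 1*2 + 1, so a_6 = 1.
  2 = 2*1 + 0, so a_7 = 2.
so x = [2; 1, 3, 3, 2, 3, 1, 2].
Convergents (p_i = a_i*p_{i-1} + p_{i-2}, q_i = a_i*q_{i-1} + q_{i-2} with p_{-2}=0, p_{-1}=1, q_{-2}=1, q_{-1}=0), until the denominator exceeds 46:
  i=0: a_0=2, p_0 = 2*1 + 0 = 2, q_0 = 2*0 + 1 = 1.
  i=1: a_1=1, p_1 = 1*2 + 1 = 3, q_1 = 1*1 + 0 = 1.
  i=2: a_2=3, p_2 = 3*3 + 2 = 11, q_2 = 3*1 + 1 = 4.
  i=3: a_3=3, p_3 = 3*11 + 3 = 36, q_3 = 3*4 + 1 = 13.
  i=4: a_4=2, p_4 = 2*36 + 11 = 83, q_4 = 2*13 + 4 = 30.
  i=5: a_5=3, p_5 = 3*83 + 36 = 285, q_5 = 3*30 + 13 = 103.
q_5 = 103 > 46, so the last convergent with denominator <= 46 is p_4/q_4 = 83/30.
The closest fraction with denominator <= 46 is either p_4/q_4 or the intermediate fraction (k*p_4 + p_3)/(k*q_4 + q_3) with the largest k >= 1 whose denominator stays <= 46; these approach x as k grows, and every other convergent or intermediate fraction in range is farther away.
Largest k: floor((46 - q_3)/q_4) = floor((46 - 13)/30) = 1.
That gives (1*83 + 36)/(1*30 + 13) = 119/43.
Compare the errors: |x - 83/30| = |1021*30 - 83*369|/(369*30) = 3/11070, and |x - 119/43| = |1021*43 - 119*369|/(369*43) = 8/15867.
Cross-multiplying, 3*15867 = 47601 < 88560 = 8*11070, so 3/11070 is smaller: the convergent 83/30 is closer to x than 119/43.

83/30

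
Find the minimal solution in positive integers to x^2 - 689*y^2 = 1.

First expand sqrt(689) as a continued fraction. With x_i = (sqrt(689) + m_i)/d_i and (m_0, d_0) = (0, 1): a_0 = floor(sqrt(689)) = 26, since 26^2 = 676 <= 689 < 729 = 27^2.
Iterate m_{i+1} = d_i*a_i - m_i, d_{i+1} = (689 - m_{i+1}^2)/d_i, a_{i+1} = floor((a_0 + m_{i+1})/d_{i+1}):
  m_1 = 1*26 - 0 = 26, d_1 = (689 - 26^2)/1 = 13/1 = 13, a_1 = floor((26 + 26)/13) = 4.
  m_2 = 13*4 - 26 = 26, d_2 = (689 - 26^2)/13 = 13/13 = 1, a_2 = floor((26 + 26)/1) = 52.
  m_3 = 1*52 - 26 = 26, d_3 = (689 - 26^2)/1 = 13/1 = 13: (m_3, d_3) = (m_1, d_1) = (26, 13), so from here the quotients repeat a_1, a_2; the period length is 2.
So sqrt(689) = [26; (4, 52)] with period length k = 2.
k is even, so the fundamental solution of x^2 - 689y^2 = 1 is (p_{k-1}, q_{k-1}) = (p_1, q_1); compute convergents through index 1.
Convergents (p_i = a_i*p_{i-1} + p_{i-2}, q_i = a_i*q_{i-1} + q_{i-2} with p_{-2}=0, p_{-1}=1, q_{-2}=1, q_{-1}=0):
  i=0: a_0=26, p_0 = 26*1 + 0 = 26, q_0 = 26*0 + 1 = 1.
  i=1: a_1=4, p_1 = 4*26 + 1 = 105, q_1 = 4*1 + 0 = 4.
Check: 105^2 - 689*4^2 = 11025 - 11024 = 1, so (x, y) = (105, 4) solves the equation, and by the theorem it is the least positive solution.

(x, y) = (105, 4)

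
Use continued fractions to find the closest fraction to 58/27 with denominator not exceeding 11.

Expand x = 58/27 as a continued fraction with the Euclidean algorithm:
  58 = 2*27 + 4, so a_0 = 2.
  27 = 6*4 + 3, so a_1 = 6.
  4 = 1*3 + 1, so a_2 = 1.
  3 = 3*1 + 0, so a_3 = 3.
so x = [2; 6, 1, 3].
Convergents (p_i = a_i*p_{i-1} + p_{i-2}, q_i = a_i*q_{i-1} + q_{i-2} with p_{-2}=0, p_{-1}=1, q_{-2}=1, q_{-1}=0), until the denominator exceeds 11:
  i=0: a_0=2, p_0 = 2*1 + 0 = 2, q_0 = 2*0 + 1 = 1.
  i=1: a_1=6, p_1 = 6*2 + 1 = 13, q_1 = 6*1 + 0 = 6.
  i=2: a_2=1, p_2 = 1*13 + 2 = 15, q_2 = 1*6 + 1 = 7.
  i=3: a_3=3, p_3 = 3*15 + 13 = 58, q_3 = 3*7 + 6 = 27.
q_3 = 27 > 11, so the last convergent with denominator <= 11 is p_2/q_2 = 15/7.
The closest fraction with denominator <= 11 is either p_2/q_2 or the intermediate fraction (k*p_2 + p_1)/(k*q_2 + q_1) with the largest k >= 1 whose denominator stays <= 11; these approach x as k grows, and every other convergent or intermediate fraction in range is farther away.
Largest k: floor((11 - q_1)/q_2) = floor((11 - 6)/7) = 0.
Since k = 0, no intermediate fraction beyond p_2/q_2 has denominator <= 11, so the convergent 15/7 is the closest (its error is |58*7 - 15*27|/(27*7) = 1/189).

15/7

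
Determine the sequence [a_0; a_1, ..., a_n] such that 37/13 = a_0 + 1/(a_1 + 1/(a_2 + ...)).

Run the Euclidean algorithm on 37 and 13; the successive quotients are the partial quotients a_0, a_1, ... (each step inverts the fractional part left over by the previous one):
  37 = 2*13 + 11, so a_0 = 2.
  13 = 1*11 + 2, so a_1 = 1.
  11 = 5*2 + 1, so a_2 = 5.
  2 = 2*1 + 0, so a_3 = 2.
The remainder reaches 0 after 4 divisions, so the expansion has 4 partial quotients, read off in order.

[2; 1, 5, 2]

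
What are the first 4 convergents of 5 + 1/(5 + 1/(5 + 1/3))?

Using the convergent recurrence p_i = a_i*p_{i-1} + p_{i-2}, q_i = a_i*q_{i-1} + q_{i-2} with p_{-2}=0, p_{-1}=1, q_{-2}=1, q_{-1}=0:
  i=0: a_0=5, p_0 = 5*1 + 0 = 5, q_0 = 5*0 + 1 = 1.
  i=1: a_1=5, p_1 = 5*5 + 1 = 26, q_1 = 5*1 + 0 = 5.
  i=2: a_2=5, p_2 = 5*26 + 5 = 135, q_2 = 5*5 + 1 = 26.
  i=3: a_3=3, p_3 = 3*135 + 26 = 431, q_3 = 3*26 + 5 = 83.

5/1, 26/5, 135/26, 431/83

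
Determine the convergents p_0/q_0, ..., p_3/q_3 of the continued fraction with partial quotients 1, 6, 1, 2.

1/1, 7/6, 8/7, 23/20

Using the convergent recurrence p_i = a_i*p_{i-1} + p_{i-2}, q_i = a_i*q_{i-1} + q_{i-2} with p_{-2}=0, p_{-1}=1, q_{-2}=1, q_{-1}=0:
  i=0: a_0=1, p_0 = 1*1 + 0 = 1, q_0 = 1*0 + 1 = 1.
  i=1: a_1=6, p_1 = 6*1 + 1 = 7, q_1 = 6*1 + 0 = 6.
  i=2: a_2=1, p_2 = 1*7 + 1 = 8, q_2 = 1*6 + 1 = 7.
  i=3: a_3=2, p_3 = 2*8 + 7 = 23, q_3 = 2*7 + 6 = 20.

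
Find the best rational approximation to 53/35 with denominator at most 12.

3/2

Expand x = 53/35 as a continued fraction with the Euclidean algorithm:
  53 = 1*35 + 18, so a_0 = 1.
  35 = 1*18 + 17, so a_1 = 1.
  18 = 1*17 + 1, so a_2 = 1.
  17 = 17*1 + 0, so a_3 = 17.
so x = [1; 1, 1, 17].
Convergents (p_i = a_i*p_{i-1} + p_{i-2}, q_i = a_i*q_{i-1} + q_{i-2} with p_{-2}=0, p_{-1}=1, q_{-2}=1, q_{-1}=0), until the denominator exceeds 12:
  i=0: a_0=1, p_0 = 1*1 + 0 = 1, q_0 = 1*0 + 1 = 1.
  i=1: a_1=1, p_1 = 1*1 + 1 = 2, q_1 = 1*1 + 0 = 1.
  i=2: a_2=1, p_2 = 1*2 + 1 = 3, q_2 = 1*1 + 1 = 2.
  i=3: a_3=17, p_3 = 17*3 + 2 = 53, q_3 = 17*2 + 1 = 35.
q_3 = 35 > 12, so the last convergent with denominator <= 12 is p_2/q_2 = 3/2.
The closest fraction with denominator <= 12 is either p_2/q_2 or the intermediate fraction (k*p_2 + p_1)/(k*q_2 + q_1) with the largest k >= 1 whose denominator stays <= 12; these approach x as k grows, and every other convergent or intermediate fraction in range is farther away.
Largest k: floor((12 - q_1)/q_2) = floor((12 - 1)/2) = 5.
That gives (5*3 + 2)/(5*2 + 1) = 17/11.
Compare the errors: |x - 3/2| = |53*2 - 3*35|/(35*2) = 1/70, and |x - 17/11| = |53*11 - 17*35|/(35*11) = 12/385.
Cross-multiplying, 1*385 = 385 < 840 = 12*70, so 1/70 is smaller: the convergent 3/2 is closer to x than 17/11.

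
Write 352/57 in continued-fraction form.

Run the Euclidean algorithm on 352 and 57; the successive quotients are the partial quotients a_0, a_1, ... (each step inverts the fractional part left over by the previous one):
  352 = 6*57 + 10, so a_0 = 6.
  57 = 5*10 + 7, so a_1 = 5.
  10 = 1*7 + 3, so a_2 = 1.
  7 = 2*3 + 1, so a_3 = 2.
  3 = 3*1 + 0, so a_4 = 3.
The remainder reaches 0 after 5 divisions, so the expansion has 5 partial quotients, read off in order.

[6; 5, 1, 2, 3]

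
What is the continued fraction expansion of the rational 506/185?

[2; 1, 2, 1, 3, 2, 5]

Run the Euclidean algorithm on 506 and 185; the successive quotients are the partial quotients a_0, a_1, ... (each step inverts the fractional part left over by the previous one):
  506 = 2*185 + 136, so a_0 = 2.
  185 = 1*136 + 49, so a_1 = 1.
  136 = 2*49 + 38, so a_2 = 2.
  49 = 1*38 + 11, so a_3 = 1.
  38 = 3*11 + 5, so a_4 = 3.
  11 = 2*5 + 1, so a_5 = 2.
  5 = 5*1 + 0, so a_6 = 5.
The remainder reaches 0 after 7 divisions, so the expansion has 7 partial quotients, read off in order.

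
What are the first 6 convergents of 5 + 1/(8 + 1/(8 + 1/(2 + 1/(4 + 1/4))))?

Using the convergent recurrence p_i = a_i*p_{i-1} + p_{i-2}, q_i = a_i*q_{i-1} + q_{i-2} with p_{-2}=0, p_{-1}=1, q_{-2}=1, q_{-1}=0:
  i=0: a_0=5, p_0 = 5*1 + 0 = 5, q_0 = 5*0 + 1 = 1.
  i=1: a_1=8, p_1 = 8*5 + 1 = 41, q_1 = 8*1 + 0 = 8.
  i=2: a_2=8, p_2 = 8*41 + 5 = 333, q_2 = 8*8 + 1 = 65.
  i=3: a_3=2, p_3 = 2*333 + 41 = 707, q_3 = 2*65 + 8 = 138.
  i=4: a_4=4, p_4 = 4*707 + 333 = 3161, q_4 = 4*138 + 65 = 617.
  i=5: a_5=4, p_5 = 4*3161 + 707 = 13351, q_5 = 4*617 + 138 = 2606.

5/1, 41/8, 333/65, 707/138, 3161/617, 13351/2606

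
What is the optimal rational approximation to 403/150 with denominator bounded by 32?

43/16

Expand x = 403/150 as a continued fraction with the Euclidean algorithm:
  403 = 2*150 + 103, so a_0 = 2.
  150 = 1*103 + 47, so a_1 = 1.
  103 = 2*47 + 9, so a_2 = 2.
  47 = 5*9 + 2, so a_3 = 5.
  9 = 4*2 + 1, so a_4 = 4.
  2 = 2*1 + 0, so a_5 = 2.
so x = [2; 1, 2, 5, 4, 2].
Convergents (p_i = a_i*p_{i-1} + p_{i-2}, q_i = a_i*q_{i-1} + q_{i-2} with p_{-2}=0, p_{-1}=1, q_{-2}=1, q_{-1}=0), until the denominator exceeds 32:
  i=0: a_0=2, p_0 = 2*1 + 0 = 2, q_0 = 2*0 + 1 = 1.
  i=1: a_1=1, p_1 = 1*2 + 1 = 3, q_1 = 1*1 + 0 = 1.
  i=2: a_2=2, p_2 = 2*3 + 2 = 8, q_2 = 2*1 + 1 = 3.
  i=3: a_3=5, p_3 = 5*8 + 3 = 43, q_3 = 5*3 + 1 = 16.
  i=4: a_4=4, p_4 = 4*43 + 8 = 180, q_4 = 4*16 + 3 = 67.
q_4 = 67 > 32, so the last convergent with denominator <= 32 is p_3/q_3 = 43/16.
The closest fraction with denominator <= 32 is either p_3/q_3 or the intermediate fraction (k*p_3 + p_2)/(k*q_3 + q_2) with the largest k >= 1 whose denominator stays <= 32; these approach x as k grows, and every other convergent or intermediate fraction in range is farther away.
Largest k: floor((32 - q_2)/q_3) = floor((32 - 3)/16) = 1.
That gives (1*43 + 8)/(1*16 + 3) = 51/19.
Compare the errors: |x - 43/16| = |403*16 - 43*150|/(150*16) = 2/2400, and |x - 51/19| = |403*19 - 51*150|/(150*19) = 7/2850.
Cross-multiplying, 2*2850 = 5700 < 16800 = 7*2400, so 2/2400 is smaller: the convergent 43/16 is closer to x than 51/19.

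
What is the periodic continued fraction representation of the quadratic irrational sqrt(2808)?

[52; (1, 104)]

Write x_i = (sqrt(2808) + m_i)/d_i with (m_0, d_0) = (0, 1). a_0 = floor(sqrt(2808)) = 52, since 52^2 = 2704 <= 2808 < 2809 = 53^2.
Iterate m_{i+1} = d_i*a_i - m_i, d_{i+1} = (2808 - m_{i+1}^2)/d_i, a_{i+1} = floor((a_0 + m_{i+1})/d_{i+1}):
  m_1 = 1*52 - 0 = 52, d_1 = (2808 - 52^2)/1 = 104/1 = 104, a_1 = floor((52 + 52)/104) = 1.
  m_2 = 104*1 - 52 = 52, d_2 = (2808 - 52^2)/104 = 104/104 = 1, a_2 = floor((52 + 52)/1) = 104.
  m_3 = 1*104 - 52 = 52, d_3 = (2808 - 52^2)/1 = 104/1 = 104: (m_3, d_3) = (m_1, d_1) = (52, 104), so from here the quotients repeat a_1, a_2; the period length is 2.
Hence the expansion of sqrt(2808) is a_0 = 52 followed by the repeating block 1, 104 (period 2).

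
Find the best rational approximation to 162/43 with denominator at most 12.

34/9

Expand x = 162/43 as a continued fraction with the Euclidean algorithm:
  162 = 3*43 + 33, so a_0 = 3.
  43 = 1*33 + 10, so a_1 = 1.
  33 = 3*10 + 3, so a_2 = 3.
  10 = 3*3 + 1, so a_3 = 3.
  3 = 3*1 + 0, so a_4 = 3.
so x = [3; 1, 3, 3, 3].
Convergents (p_i = a_i*p_{i-1} + p_{i-2}, q_i = a_i*q_{i-1} + q_{i-2} with p_{-2}=0, p_{-1}=1, q_{-2}=1, q_{-1}=0), until the denominator exceeds 12:
  i=0: a_0=3, p_0 = 3*1 + 0 = 3, q_0 = 3*0 + 1 = 1.
  i=1: a_1=1, p_1 = 1*3 + 1 = 4, q_1 = 1*1 + 0 = 1.
  i=2: a_2=3, p_2 = 3*4 + 3 = 15, q_2 = 3*1 + 1 = 4.
  i=3: a_3=3, p_3 = 3*15 + 4 = 49, q_3 = 3*4 + 1 = 13.
q_3 = 13 > 12, so the last convergent with denominator <= 12 is p_2/q_2 = 15/4.
The closest fraction with denominator <= 12 is either p_2/q_2 or the intermediate fraction (k*p_2 + p_1)/(k*q_2 + q_1) with the largest k >= 1 whose denominator stays <= 12; these approach x as k grows, and every other convergent or intermediate fraction in range is farther away.
Largest k: floor((12 - q_1)/q_2) = floor((12 - 1)/4) = 2.
That gives (2*15 + 4)/(2*4 + 1) = 34/9.
Compare the errors: |x - 15/4| = |162*4 - 15*43|/(43*4) = 3/172, and |x - 34/9| = |162*9 - 34*43|/(43*9) = 4/387.
Cross-multiplying, 4*172 = 688 < 1161 = 3*387, so 4/387 is smaller: the intermediate fraction 34/9 is closer to x than 15/4.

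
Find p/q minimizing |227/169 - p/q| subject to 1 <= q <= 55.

Expand x = 227/169 as a continued fraction with the Euclidean algorithm:
  227 = 1*169 + 58, so a_0 = 1.
  169 = 2*58 + 53, so a_1 = 2.
  58 = 1*53 + 5, so a_2 = 1.
  53 = 10*5 + 3, so a_3 = 10.
  5 = 1*3 + 2, so a_4 = 1.
  3 = 1*2 + 1, so a_5 = 1.
  2 = 2*1 + 0, so a_6 = 2.
so x = [1; 2, 1, 10, 1, 1, 2].
Convergents (p_i = a_i*p_{i-1} + p_{i-2}, q_i = a_i*q_{i-1} + q_{i-2} with p_{-2}=0, p_{-1}=1, q_{-2}=1, q_{-1}=0), until the denominator exceeds 55:
  i=0: a_0=1, p_0 = 1*1 + 0 = 1, q_0 = 1*0 + 1 = 1.
  i=1: a_1=2, p_1 = 2*1 + 1 = 3, q_1 = 2*1 + 0 = 2.
  i=2: a_2=1, p_2 = 1*3 + 1 = 4, q_2 = 1*2 + 1 = 3.
  i=3: a_3=10, p_3 = 10*4 + 3 = 43, q_3 = 10*3 + 2 = 32.
  i=4: a_4=1, p_4 = 1*43 + 4 = 47, q_4 = 1*32 + 3 = 35.
  i=5: a_5=1, p_5 = 1*47 + 43 = 90, q_5 = 1*35 + 32 = 67.
q_5 = 67 > 55, so the last convergent with denominator <= 55 is p_4/q_4 = 47/35.
The closest fraction with denominator <= 55 is either p_4/q_4 or the intermediate fraction (k*p_4 + p_3)/(k*q_4 + q_3) with the largest k >= 1 whose denominator stays <= 55; these approach x as k grows, and every other convergent or intermediate fraction in range is farther away.
Largest k: floor((55 - q_3)/q_4) = floor((55 - 32)/35) = 0.
Since k = 0, no intermediate fraction beyond p_4/q_4 has denominator <= 55, so the convergent 47/35 is the closest (its error is |227*35 - 47*169|/(169*35) = 2/5915).

47/35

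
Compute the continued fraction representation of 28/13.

Run the Euclidean algorithm on 28 and 13; the successive quotients are the partial quotients a_0, a_1, ... (each step inverts the fractional part left over by the previous one):
  28 = 2*13 + 2, so a_0 = 2.
  13 = 6*2 + 1, so a_1 = 6.
  2 = 2*1 + 0, so a_2 = 2.
The remainder reaches 0 after 3 divisions, so the expansion has 3 partial quotients, read off in order.

[2; 6, 2]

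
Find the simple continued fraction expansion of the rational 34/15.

Run the Euclidean algorithm on 34 and 15; the successive quotients are the partial quotients a_0, a_1, ... (each step inverts the fractional part left over by the previous one):
  34 = 2*15 + 4, so a_0 = 2.
  15 = 3*4 + 3, so a_1 = 3.
  4 = 1*3 + 1, so a_2 = 1.
  3 = 3*1 + 0, so a_3 = 3.
The remainder reaches 0 after 4 divisions, so the expansion has 4 partial quotients, read off in order.

[2; 3, 1, 3]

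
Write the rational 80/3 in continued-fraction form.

[26; 1, 2]

Run the Euclidean algorithm on 80 and 3; the successive quotients are the partial quotients a_0, a_1, ... (each step inverts the fractional part left over by the previous one):
  80 = 26*3 + 2, so a_0 = 26.
  3 = 1*2 + 1, so a_1 = 1.
  2 = 2*1 + 0, so a_2 = 2.
The remainder reaches 0 after 3 divisions, so the expansion has 3 partial quotients, read off in order.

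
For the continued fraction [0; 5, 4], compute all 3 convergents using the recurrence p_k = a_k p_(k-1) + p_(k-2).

0/1, 1/5, 4/21

Using the convergent recurrence p_i = a_i*p_{i-1} + p_{i-2}, q_i = a_i*q_{i-1} + q_{i-2} with p_{-2}=0, p_{-1}=1, q_{-2}=1, q_{-1}=0:
  i=0: a_0=0, p_0 = 0*1 + 0 = 0, q_0 = 0*0 + 1 = 1.
  i=1: a_1=5, p_1 = 5*0 + 1 = 1, q_1 = 5*1 + 0 = 5.
  i=2: a_2=4, p_2 = 4*1 + 0 = 4, q_2 = 4*5 + 1 = 21.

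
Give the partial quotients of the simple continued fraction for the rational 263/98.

[2; 1, 2, 6, 5]

Run the Euclidean algorithm on 263 and 98; the successive quotients are the partial quotients a_0, a_1, ... (each step inverts the fractional part left over by the previous one):
  263 = 2*98 + 67, so a_0 = 2.
  98 = 1*67 + 31, so a_1 = 1.
  67 = 2*31 + 5, so a_2 = 2.
  31 = 6*5 + 1, so a_3 = 6.
  5 = 5*1 + 0, so a_4 = 5.
The remainder reaches 0 after 5 divisions, so the expansion has 5 partial quotients, read off in order.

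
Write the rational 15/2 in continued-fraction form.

[7; 2]

Run the Euclidean algorithm on 15 and 2; the successive quotients are the partial quotients a_0, a_1, ... (each step inverts the fractional part left over by the previous one):
  15 = 7*2 + 1, so a_0 = 7.
  2 = 2*1 + 0, so a_1 = 2.
The remainder reaches 0 after 2 divisions, so the expansion has 2 partial quotients, read off in order.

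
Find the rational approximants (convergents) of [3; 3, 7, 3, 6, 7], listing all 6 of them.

Using the convergent recurrence p_i = a_i*p_{i-1} + p_{i-2}, q_i = a_i*q_{i-1} + q_{i-2} with p_{-2}=0, p_{-1}=1, q_{-2}=1, q_{-1}=0:
  i=0: a_0=3, p_0 = 3*1 + 0 = 3, q_0 = 3*0 + 1 = 1.
  i=1: a_1=3, p_1 = 3*3 + 1 = 10, q_1 = 3*1 + 0 = 3.
  i=2: a_2=7, p_2 = 7*10 + 3 = 73, q_2 = 7*3 + 1 = 22.
  i=3: a_3=3, p_3 = 3*73 + 10 = 229, q_3 = 3*22 + 3 = 69.
  i=4: a_4=6, p_4 = 6*229 + 73 = 1447, q_4 = 6*69 + 22 = 436.
  i=5: a_5=7, p_5 = 7*1447 + 229 = 10358, q_5 = 7*436 + 69 = 3121.

3/1, 10/3, 73/22, 229/69, 1447/436, 10358/3121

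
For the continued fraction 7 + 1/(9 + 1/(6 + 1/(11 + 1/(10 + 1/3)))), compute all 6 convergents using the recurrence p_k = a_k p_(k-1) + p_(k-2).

Using the convergent recurrence p_i = a_i*p_{i-1} + p_{i-2}, q_i = a_i*q_{i-1} + q_{i-2} with p_{-2}=0, p_{-1}=1, q_{-2}=1, q_{-1}=0:
  i=0: a_0=7, p_0 = 7*1 + 0 = 7, q_0 = 7*0 + 1 = 1.
  i=1: a_1=9, p_1 = 9*7 + 1 = 64, q_1 = 9*1 + 0 = 9.
  i=2: a_2=6, p_2 = 6*64 + 7 = 391, q_2 = 6*9 + 1 = 55.
  i=3: a_3=11, p_3 = 11*391 + 64 = 4365, q_3 = 11*55 + 9 = 614.
  i=4: a_4=10, p_4 = 10*4365 + 391 = 44041, q_4 = 10*614 + 55 = 6195.
  i=5: a_5=3, p_5 = 3*44041 + 4365 = 136488, q_5 = 3*6195 + 614 = 19199.

7/1, 64/9, 391/55, 4365/614, 44041/6195, 136488/19199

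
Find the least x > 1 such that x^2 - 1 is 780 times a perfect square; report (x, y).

First expand sqrt(780) as a continued fraction. With x_i = (sqrt(780) + m_i)/d_i and (m_0, d_0) = (0, 1): a_0 = floor(sqrt(780)) = 27, since 27^2 = 729 <= 780 < 784 = 28^2.
Iterate m_{i+1} = d_i*a_i - m_i, d_{i+1} = (780 - m_{i+1}^2)/d_i, a_{i+1} = floor((a_0 + m_{i+1})/d_{i+1}):
  m_1 = 1*27 - 0 = 27, d_1 = (780 - 27^2)/1 = 51/1 = 51, a_1 = floor((27 + 27)/51) = 1.
  m_2 = 51*1 - 27 = 24, d_2 = (780 - 24^2)/51 = 204/51 = 4, a_2 = floor((27 + 24)/4) = 12.
  m_3 = 4*12 - 24 = 24, d_3 = (780 - 24^2)/4 = 204/4 = 51, a_3 = floor((27 + 24)/51) = 1.
  m_4 = 51*1 - 24 = 27, d_4 = (780 - 27^2)/51 = 51/51 = 1, a_4 = floor((27 + 27)/1) = 54.
  m_5 = 1*54 - 27 = 27, d_5 = (780 - 27^2)/1 = 51/1 = 51: (m_5, d_5) = (m_1, d_1) = (27, 51), so from here the quotients repeat a_1, ..., a_4; the period length is 4.
So sqrt(780) = [27; (1, 12, 1, 54)] with period length k = 4.
k is even, so the fundamental solution of x^2 - 780y^2 = 1 is (p_{k-1}, q_{k-1}) = (p_3, q_3); compute convergents through index 3.
Convergents (p_i = a_i*p_{i-1} + p_{i-2}, q_i = a_i*q_{i-1} + q_{i-2} with p_{-2}=0, p_{-1}=1, q_{-2}=1, q_{-1}=0):
  i=0: a_0=27, p_0 = 27*1 + 0 = 27, q_0 = 27*0 + 1 = 1.
  i=1: a_1=1, p_1 = 1*27 + 1 = 28, q_1 = 1*1 + 0 = 1.
  i=2: a_2=12, p_2 = 12*28 + 27 = 363, q_2 = 12*1 + 1 = 13.
  i=3: a_3=1, p_3 = 1*363 + 28 = 391, q_3 = 1*13 + 1 = 14.
Check: 391^2 - 780*14^2 = 152881 - 152880 = 1, so (x, y) = (391, 14) solves the equation, and by the theorem it is the least positive solution.

(x, y) = (391, 14)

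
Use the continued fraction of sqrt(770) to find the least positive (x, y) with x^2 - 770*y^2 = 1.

First expand sqrt(770) as a continued fraction. With x_i = (sqrt(770) + m_i)/d_i and (m_0, d_0) = (0, 1): a_0 = floor(sqrt(770)) = 27, since 27^2 = 729 <= 770 < 784 = 28^2.
Iterate m_{i+1} = d_i*a_i - m_i, d_{i+1} = (770 - m_{i+1}^2)/d_i, a_{i+1} = floor((a_0 + m_{i+1})/d_{i+1}):
  m_1 = 1*27 - 0 = 27, d_1 = (770 - 27^2)/1 = 41/1 = 41, a_1 = floor((27 + 27)/41) = 1.
  m_2 = 41*1 - 27 = 14, d_2 = (770 - 14^2)/41 = 574/41 = 14, a_2 = floor((27 + 14)/14) = 2.
  m_3 = 14*2 - 14 = 14, d_3 = (770 - 14^2)/14 = 574/14 = 41, a_3 = floor((27 + 14)/41) = 1.
  m_4 = 41*1 - 14 = 27, d_4 = (770 - 27^2)/41 = 41/41 = 1, a_4 = floor((27 + 27)/1) = 54.
  m_5 = 1*54 - 27 = 27, d_5 = (770 - 27^2)/1 = 41/1 = 41: (m_5, d_5) = (m_1, d_1) = (27, 41), so from here the quotients repeat a_1, ..., a_4; the period length is 4.
So sqrt(770) = [27; (1, 2, 1, 54)] with period length k = 4.
k is even, so the fundamental solution of x^2 - 770y^2 = 1 is (p_{k-1}, q_{k-1}) = (p_3, q_3); compute convergents through index 3.
Convergents (p_i = a_i*p_{i-1} + p_{i-2}, q_i = a_i*q_{i-1} + q_{i-2} with p_{-2}=0, p_{-1}=1, q_{-2}=1, q_{-1}=0):
  i=0: a_0=27, p_0 = 27*1 + 0 = 27, q_0 = 27*0 + 1 = 1.
  i=1: a_1=1, p_1 = 1*27 + 1 = 28, q_1 = 1*1 + 0 = 1.
  i=2: a_2=2, p_2 = 2*28 + 27 = 83, q_2 = 2*1 + 1 = 3.
  i=3: a_3=1, p_3 = 1*83 + 28 = 111, q_3 = 1*3 + 1 = 4.
Check: 111^2 - 770*4^2 = 12321 - 12320 = 1, so (x, y) = (111, 4) solves the equation, and by the theorem it is the least positive solution.

(x, y) = (111, 4)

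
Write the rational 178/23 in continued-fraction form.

[7; 1, 2, 1, 5]

Run the Euclidean algorithm on 178 and 23; the successive quotients are the partial quotients a_0, a_1, ... (each step inverts the fractional part left over by the previous one):
  178 = 7*23 + 17, so a_0 = 7.
  23 = 1*17 + 6, so a_1 = 1.
  17 = 2*6 + 5, so a_2 = 2.
  6 = 1*5 + 1, so a_3 = 1.
  5 = 5*1 + 0, so a_4 = 5.
The remainder reaches 0 after 5 divisions, so the expansion has 5 partial quotients, read off in order.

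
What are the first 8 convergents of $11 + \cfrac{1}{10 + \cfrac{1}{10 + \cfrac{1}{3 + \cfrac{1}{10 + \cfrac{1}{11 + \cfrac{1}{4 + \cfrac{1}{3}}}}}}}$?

Using the convergent recurrence p_i = a_i*p_{i-1} + p_{i-2}, q_i = a_i*q_{i-1} + q_{i-2} with p_{-2}=0, p_{-1}=1, q_{-2}=1, q_{-1}=0:
  i=0: a_0=11, p_0 = 11*1 + 0 = 11, q_0 = 11*0 + 1 = 1.
  i=1: a_1=10, p_1 = 10*11 + 1 = 111, q_1 = 10*1 + 0 = 10.
  i=2: a_2=10, p_2 = 10*111 + 11 = 1121, q_2 = 10*10 + 1 = 101.
  i=3: a_3=3, p_3 = 3*1121 + 111 = 3474, q_3 = 3*101 + 10 = 313.
  i=4: a_4=10, p_4 = 10*3474 + 1121 = 35861, q_4 = 10*313 + 101 = 3231.
  i=5: a_5=11, p_5 = 11*35861 + 3474 = 397945, q_5 = 11*3231 + 313 = 35854.
  i=6: a_6=4, p_6 = 4*397945 + 35861 = 1627641, q_6 = 4*35854 + 3231 = 146647.
  i=7: a_7=3, p_7 = 3*1627641 + 397945 = 5280868, q_7 = 3*146647 + 35854 = 475795.

11/1, 111/10, 1121/101, 3474/313, 35861/3231, 397945/35854, 1627641/146647, 5280868/475795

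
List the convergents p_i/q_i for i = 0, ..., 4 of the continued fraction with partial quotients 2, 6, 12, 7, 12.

Using the convergent recurrence p_i = a_i*p_{i-1} + p_{i-2}, q_i = a_i*q_{i-1} + q_{i-2} with p_{-2}=0, p_{-1}=1, q_{-2}=1, q_{-1}=0:
  i=0: a_0=2, p_0 = 2*1 + 0 = 2, q_0 = 2*0 + 1 = 1.
  i=1: a_1=6, p_1 = 6*2 + 1 = 13, q_1 = 6*1 + 0 = 6.
  i=2: a_2=12, p_2 = 12*13 + 2 = 158, q_2 = 12*6 + 1 = 73.
  i=3: a_3=7, p_3 = 7*158 + 13 = 1119, q_3 = 7*73 + 6 = 517.
  i=4: a_4=12, p_4 = 12*1119 + 158 = 13586, q_4 = 12*517 + 73 = 6277.

2/1, 13/6, 158/73, 1119/517, 13586/6277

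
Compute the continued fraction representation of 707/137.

Run the Euclidean algorithm on 707 and 137; the successive quotients are the partial quotients a_0, a_1, ... (each step inverts the fractional part left over by the previous one):
  707 = 5*137 + 22, so a_0 = 5.
  137 = 6*22 + 5, so a_1 = 6.
  22 = 4*5 + 2, so a_2 = 4.
  5 = 2*2 + 1, so a_3 = 2.
  2 = 2*1 + 0, so a_4 = 2.
The remainder reaches 0 after 5 divisions, so the expansion has 5 partial quotients, read off in order.

[5; 6, 4, 2, 2]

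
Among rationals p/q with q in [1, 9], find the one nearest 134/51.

Expand x = 134/51 as a continued fraction with the Euclidean algorithm:
  134 = 2*51 + 32, so a_0 = 2.
  51 = 1*32 + 19, so a_1 = 1.
  32 = 1*19 + 13, so a_2 = 1.
  19 = 1*13 + 6, so a_3 = 1.
  13 = 2*6 + 1, so a_4 = 2.
  6 = 6*1 + 0, so a_5 = 6.
so x = [2; 1, 1, 1, 2, 6].
Convergents (p_i = a_i*p_{i-1} + p_{i-2}, q_i = a_i*q_{i-1} + q_{i-2} with p_{-2}=0, p_{-1}=1, q_{-2}=1, q_{-1}=0), until the denominator exceeds 9:
  i=0: a_0=2, p_0 = 2*1 + 0 = 2, q_0 = 2*0 + 1 = 1.
  i=1: a_1=1, p_1 = 1*2 + 1 = 3, q_1 = 1*1 + 0 = 1.
  i=2: a_2=1, p_2 = 1*3 + 2 = 5, q_2 = 1*1 + 1 = 2.
  i=3: a_3=1, p_3 = 1*5 + 3 = 8, q_3 = 1*2 + 1 = 3.
  i=4: a_4=2, p_4 = 2*8 + 5 = 21, q_4 = 2*3 + 2 = 8.
  i=5: a_5=6, p_5 = 6*21 + 8 = 134, q_5 = 6*8 + 3 = 51.
q_5 = 51 > 9, so the last convergent with denominator <= 9 is p_4/q_4 = 21/8.
The closest fraction with denominator <= 9 is either p_4/q_4 or the intermediate fraction (k*p_4 + p_3)/(k*q_4 + q_3) with the largest k >= 1 whose denominator stays <= 9; these approach x as k grows, and every other convergent or intermediate fraction in range is farther away.
Largest k: floor((9 - q_3)/q_4) = floor((9 - 3)/8) = 0.
Since k = 0, no intermediate fraction beyond p_4/q_4 has denominator <= 9, so the convergent 21/8 is the closest (its error is |134*8 - 21*51|/(51*8) = 1/408).

21/8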